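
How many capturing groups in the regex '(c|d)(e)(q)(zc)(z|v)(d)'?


To count capturing groups, count each '(' that starts a group.
Pattern: '(c|d)(e)(q)(zc)(z|v)(d)'
Walking through the pattern:
  Position 0: '(' -> group #1
  Position 5: '(' -> group #2
  Position 8: '(' -> group #3
  Position 11: '(' -> group #4
  Position 15: '(' -> group #5
  Position 20: '(' -> group #6
Total capturing groups: 6

6


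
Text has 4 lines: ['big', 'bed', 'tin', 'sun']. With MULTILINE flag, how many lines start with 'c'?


With MULTILINE flag, ^ matches the start of each line.
Lines: ['big', 'bed', 'tin', 'sun']
Checking which lines start with 'c':
  Line 1: 'big' -> no
  Line 2: 'bed' -> no
  Line 3: 'tin' -> no
  Line 4: 'sun' -> no
Matching lines: []
Count: 0

0


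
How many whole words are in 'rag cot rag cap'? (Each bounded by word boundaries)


Word boundaries (\b) mark the start/end of each word.
Text: 'rag cot rag cap'
Splitting by whitespace:
  Word 1: 'rag'
  Word 2: 'cot'
  Word 3: 'rag'
  Word 4: 'cap'
Total whole words: 4

4


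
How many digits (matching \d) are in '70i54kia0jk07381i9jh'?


\d matches any digit 0-9.
Scanning '70i54kia0jk07381i9jh':
  pos 0: '7' -> DIGIT
  pos 1: '0' -> DIGIT
  pos 3: '5' -> DIGIT
  pos 4: '4' -> DIGIT
  pos 8: '0' -> DIGIT
  pos 11: '0' -> DIGIT
  pos 12: '7' -> DIGIT
  pos 13: '3' -> DIGIT
  pos 14: '8' -> DIGIT
  pos 15: '1' -> DIGIT
  pos 17: '9' -> DIGIT
Digits found: ['7', '0', '5', '4', '0', '0', '7', '3', '8', '1', '9']
Total: 11

11


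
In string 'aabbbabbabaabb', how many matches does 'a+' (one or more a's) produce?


Pattern 'a+' matches one or more consecutive a's.
String: 'aabbbabbabaabb'
Scanning for runs of a:
  Match 1: 'aa' (length 2)
  Match 2: 'a' (length 1)
  Match 3: 'a' (length 1)
  Match 4: 'aa' (length 2)
Total matches: 4

4


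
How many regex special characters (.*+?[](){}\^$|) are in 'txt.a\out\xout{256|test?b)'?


Regex special characters are: . * + ? [ ] ( ) { } \ ^ $ |
Scanning 'txt.a\out\xout{256|test?b)':
  pos 3: '.' -> SPECIAL
  pos 5: '\' -> SPECIAL
  pos 9: '\' -> SPECIAL
  pos 14: '{' -> SPECIAL
  pos 18: '|' -> SPECIAL
  pos 23: '?' -> SPECIAL
  pos 25: ')' -> SPECIAL
Special chars found: ['.', '\\', '\\', '{', '|', '?', ')']
Total: 7

7


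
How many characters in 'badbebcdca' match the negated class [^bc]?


Negated class [^bc] matches any char NOT in {b, c}
Scanning 'badbebcdca':
  pos 0: 'b' -> no (excluded)
  pos 1: 'a' -> MATCH
  pos 2: 'd' -> MATCH
  pos 3: 'b' -> no (excluded)
  pos 4: 'e' -> MATCH
  pos 5: 'b' -> no (excluded)
  pos 6: 'c' -> no (excluded)
  pos 7: 'd' -> MATCH
  pos 8: 'c' -> no (excluded)
  pos 9: 'a' -> MATCH
Total matches: 5

5


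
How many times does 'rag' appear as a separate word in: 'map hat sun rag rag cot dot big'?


Scanning each word for exact match 'rag':
  Word 1: 'map' -> no
  Word 2: 'hat' -> no
  Word 3: 'sun' -> no
  Word 4: 'rag' -> MATCH
  Word 5: 'rag' -> MATCH
  Word 6: 'cot' -> no
  Word 7: 'dot' -> no
  Word 8: 'big' -> no
Total matches: 2

2


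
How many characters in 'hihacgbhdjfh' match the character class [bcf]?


Character class [bcf] matches any of: {b, c, f}
Scanning string 'hihacgbhdjfh' character by character:
  pos 0: 'h' -> no
  pos 1: 'i' -> no
  pos 2: 'h' -> no
  pos 3: 'a' -> no
  pos 4: 'c' -> MATCH
  pos 5: 'g' -> no
  pos 6: 'b' -> MATCH
  pos 7: 'h' -> no
  pos 8: 'd' -> no
  pos 9: 'j' -> no
  pos 10: 'f' -> MATCH
  pos 11: 'h' -> no
Total matches: 3

3


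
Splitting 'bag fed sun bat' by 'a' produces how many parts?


Splitting by 'a' breaks the string at each occurrence of the separator.
Text: 'bag fed sun bat'
Parts after split:
  Part 1: 'b'
  Part 2: 'g fed sun b'
  Part 3: 't'
Total parts: 3

3


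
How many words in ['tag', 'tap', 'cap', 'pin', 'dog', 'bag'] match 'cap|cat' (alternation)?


Alternation 'cap|cat' matches either 'cap' or 'cat'.
Checking each word:
  'tag' -> no
  'tap' -> no
  'cap' -> MATCH
  'pin' -> no
  'dog' -> no
  'bag' -> no
Matches: ['cap']
Count: 1

1


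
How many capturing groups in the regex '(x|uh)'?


To count capturing groups, count each '(' that starts a group.
Pattern: '(x|uh)'
Walking through the pattern:
  Position 0: '(' -> group #1
Total capturing groups: 1

1


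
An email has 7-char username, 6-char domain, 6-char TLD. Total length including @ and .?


An email address has format: username@domain.tld
Username length: 7
'@' character: 1
Domain length: 6
'.' character: 1
TLD length: 6
Total = 7 + 1 + 6 + 1 + 6 = 21

21


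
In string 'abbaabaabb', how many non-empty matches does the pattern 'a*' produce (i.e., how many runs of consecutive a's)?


Pattern 'a*' matches zero or more a's. We want non-empty runs of consecutive a's.
String: 'abbaabaabb'
Walking through the string to find runs of a's:
  Run 1: positions 0-0 -> 'a'
  Run 2: positions 3-4 -> 'aa'
  Run 3: positions 6-7 -> 'aa'
Non-empty runs found: ['a', 'aa', 'aa']
Count: 3

3


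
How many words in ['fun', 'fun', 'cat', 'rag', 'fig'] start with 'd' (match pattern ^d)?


Pattern ^d anchors to start of word. Check which words begin with 'd':
  'fun' -> no
  'fun' -> no
  'cat' -> no
  'rag' -> no
  'fig' -> no
Matching words: []
Count: 0

0


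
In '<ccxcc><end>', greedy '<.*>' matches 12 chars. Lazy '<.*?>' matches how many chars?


Greedy '<.*>' tries to match as MUCH as possible.
Lazy '<.*?>' tries to match as LITTLE as possible.

String: '<ccxcc><end>'
Greedy '<.*>' starts at first '<' and extends to the LAST '>': '<ccxcc><end>' (12 chars)
Lazy '<.*?>' starts at first '<' and stops at the FIRST '>': '<ccxcc>' (7 chars)

7


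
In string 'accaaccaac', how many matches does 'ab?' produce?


Pattern 'ab?' matches 'a' optionally followed by 'b'.
String: 'accaaccaac'
Scanning left to right for 'a' then checking next char:
  Match 1: 'a' (a not followed by b)
  Match 2: 'a' (a not followed by b)
  Match 3: 'a' (a not followed by b)
  Match 4: 'a' (a not followed by b)
  Match 5: 'a' (a not followed by b)
Total matches: 5

5


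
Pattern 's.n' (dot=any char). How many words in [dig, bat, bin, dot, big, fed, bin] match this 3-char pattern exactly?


Pattern 's.n' means: starts with 's', any single char, ends with 'n'.
Checking each word (must be exactly 3 chars):
  'dig' (len=3): no
  'bat' (len=3): no
  'bin' (len=3): no
  'dot' (len=3): no
  'big' (len=3): no
  'fed' (len=3): no
  'bin' (len=3): no
Matching words: []
Total: 0

0


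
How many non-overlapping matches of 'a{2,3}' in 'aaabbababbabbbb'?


Pattern 'a{2,3}' matches between 2 and 3 consecutive a's (greedy).
String: 'aaabbababbabbbb'
Finding runs of a's and applying greedy matching:
  Run at pos 0: 'aaa' (length 3)
  Run at pos 5: 'a' (length 1)
  Run at pos 7: 'a' (length 1)
  Run at pos 10: 'a' (length 1)
Matches: ['aaa']
Count: 1

1


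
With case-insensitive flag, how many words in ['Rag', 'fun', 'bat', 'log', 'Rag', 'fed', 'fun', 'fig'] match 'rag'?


Case-insensitive matching: compare each word's lowercase form to 'rag'.
  'Rag' -> lower='rag' -> MATCH
  'fun' -> lower='fun' -> no
  'bat' -> lower='bat' -> no
  'log' -> lower='log' -> no
  'Rag' -> lower='rag' -> MATCH
  'fed' -> lower='fed' -> no
  'fun' -> lower='fun' -> no
  'fig' -> lower='fig' -> no
Matches: ['Rag', 'Rag']
Count: 2

2


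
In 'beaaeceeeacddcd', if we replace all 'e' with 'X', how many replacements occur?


re.sub('e', 'X', text) replaces every occurrence of 'e' with 'X'.
Text: 'beaaeceeeacddcd'
Scanning for 'e':
  pos 1: 'e' -> replacement #1
  pos 4: 'e' -> replacement #2
  pos 6: 'e' -> replacement #3
  pos 7: 'e' -> replacement #4
  pos 8: 'e' -> replacement #5
Total replacements: 5

5


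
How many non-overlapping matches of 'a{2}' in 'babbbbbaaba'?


Pattern 'a{2}' matches exactly 2 consecutive a's (greedy, non-overlapping).
String: 'babbbbbaaba'
Scanning for runs of a's:
  Run at pos 1: 'a' (length 1) -> 0 match(es)
  Run at pos 7: 'aa' (length 2) -> 1 match(es)
  Run at pos 10: 'a' (length 1) -> 0 match(es)
Matches found: ['aa']
Total: 1

1


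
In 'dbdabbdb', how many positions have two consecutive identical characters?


Looking for consecutive identical characters in 'dbdabbdb':
  pos 0-1: 'd' vs 'b' -> different
  pos 1-2: 'b' vs 'd' -> different
  pos 2-3: 'd' vs 'a' -> different
  pos 3-4: 'a' vs 'b' -> different
  pos 4-5: 'b' vs 'b' -> MATCH ('bb')
  pos 5-6: 'b' vs 'd' -> different
  pos 6-7: 'd' vs 'b' -> different
Consecutive identical pairs: ['bb']
Count: 1

1


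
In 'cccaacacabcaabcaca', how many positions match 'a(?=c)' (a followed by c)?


Lookahead 'a(?=c)' matches 'a' only when followed by 'c'.
String: 'cccaacacabcaabcaca'
Checking each position where char is 'a':
  pos 3: 'a' -> no (next='a')
  pos 4: 'a' -> MATCH (next='c')
  pos 6: 'a' -> MATCH (next='c')
  pos 8: 'a' -> no (next='b')
  pos 11: 'a' -> no (next='a')
  pos 12: 'a' -> no (next='b')
  pos 15: 'a' -> MATCH (next='c')
Matching positions: [4, 6, 15]
Count: 3

3


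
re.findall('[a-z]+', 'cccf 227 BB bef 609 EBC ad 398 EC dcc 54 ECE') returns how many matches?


Pattern '[a-z]+' finds one or more lowercase letters.
Text: 'cccf 227 BB bef 609 EBC ad 398 EC dcc 54 ECE'
Scanning for matches:
  Match 1: 'cccf'
  Match 2: 'bef'
  Match 3: 'ad'
  Match 4: 'dcc'
Total matches: 4

4


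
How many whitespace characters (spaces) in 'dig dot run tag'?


\s matches whitespace characters (spaces, tabs, etc.).
Text: 'dig dot run tag'
This text has 4 words separated by spaces.
Number of spaces = number of words - 1 = 4 - 1 = 3

3


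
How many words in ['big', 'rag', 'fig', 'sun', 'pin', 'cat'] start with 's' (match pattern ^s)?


Pattern ^s anchors to start of word. Check which words begin with 's':
  'big' -> no
  'rag' -> no
  'fig' -> no
  'sun' -> MATCH (starts with 's')
  'pin' -> no
  'cat' -> no
Matching words: ['sun']
Count: 1

1


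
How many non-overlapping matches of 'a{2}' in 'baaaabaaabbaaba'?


Pattern 'a{2}' matches exactly 2 consecutive a's (greedy, non-overlapping).
String: 'baaaabaaabbaaba'
Scanning for runs of a's:
  Run at pos 1: 'aaaa' (length 4) -> 2 match(es)
  Run at pos 6: 'aaa' (length 3) -> 1 match(es)
  Run at pos 11: 'aa' (length 2) -> 1 match(es)
  Run at pos 14: 'a' (length 1) -> 0 match(es)
Matches found: ['aa', 'aa', 'aa', 'aa']
Total: 4

4


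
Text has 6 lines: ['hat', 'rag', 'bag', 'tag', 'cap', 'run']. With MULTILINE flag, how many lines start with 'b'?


With MULTILINE flag, ^ matches the start of each line.
Lines: ['hat', 'rag', 'bag', 'tag', 'cap', 'run']
Checking which lines start with 'b':
  Line 1: 'hat' -> no
  Line 2: 'rag' -> no
  Line 3: 'bag' -> MATCH
  Line 4: 'tag' -> no
  Line 5: 'cap' -> no
  Line 6: 'run' -> no
Matching lines: ['bag']
Count: 1

1


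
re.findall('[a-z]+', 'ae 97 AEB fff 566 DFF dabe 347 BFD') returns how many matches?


Pattern '[a-z]+' finds one or more lowercase letters.
Text: 'ae 97 AEB fff 566 DFF dabe 347 BFD'
Scanning for matches:
  Match 1: 'ae'
  Match 2: 'fff'
  Match 3: 'dabe'
Total matches: 3

3


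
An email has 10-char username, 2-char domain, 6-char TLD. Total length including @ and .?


An email address has format: username@domain.tld
Username length: 10
'@' character: 1
Domain length: 2
'.' character: 1
TLD length: 6
Total = 10 + 1 + 2 + 1 + 6 = 20

20


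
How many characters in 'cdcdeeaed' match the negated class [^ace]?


Negated class [^ace] matches any char NOT in {a, c, e}
Scanning 'cdcdeeaed':
  pos 0: 'c' -> no (excluded)
  pos 1: 'd' -> MATCH
  pos 2: 'c' -> no (excluded)
  pos 3: 'd' -> MATCH
  pos 4: 'e' -> no (excluded)
  pos 5: 'e' -> no (excluded)
  pos 6: 'a' -> no (excluded)
  pos 7: 'e' -> no (excluded)
  pos 8: 'd' -> MATCH
Total matches: 3

3


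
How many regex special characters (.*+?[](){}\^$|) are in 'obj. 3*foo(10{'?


Regex special characters are: . * + ? [ ] ( ) { } \ ^ $ |
Scanning 'obj. 3*foo(10{':
  pos 3: '.' -> SPECIAL
  pos 6: '*' -> SPECIAL
  pos 10: '(' -> SPECIAL
  pos 13: '{' -> SPECIAL
Special chars found: ['.', '*', '(', '{']
Total: 4

4


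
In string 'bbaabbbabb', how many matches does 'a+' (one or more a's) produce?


Pattern 'a+' matches one or more consecutive a's.
String: 'bbaabbbabb'
Scanning for runs of a:
  Match 1: 'aa' (length 2)
  Match 2: 'a' (length 1)
Total matches: 2

2


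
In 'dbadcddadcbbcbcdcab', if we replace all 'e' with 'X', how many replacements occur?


re.sub('e', 'X', text) replaces every occurrence of 'e' with 'X'.
Text: 'dbadcddadcbbcbcdcab'
Scanning for 'e':
Total replacements: 0

0


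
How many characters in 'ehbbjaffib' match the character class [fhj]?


Character class [fhj] matches any of: {f, h, j}
Scanning string 'ehbbjaffib' character by character:
  pos 0: 'e' -> no
  pos 1: 'h' -> MATCH
  pos 2: 'b' -> no
  pos 3: 'b' -> no
  pos 4: 'j' -> MATCH
  pos 5: 'a' -> no
  pos 6: 'f' -> MATCH
  pos 7: 'f' -> MATCH
  pos 8: 'i' -> no
  pos 9: 'b' -> no
Total matches: 4

4


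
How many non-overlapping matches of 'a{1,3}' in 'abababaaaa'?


Pattern 'a{1,3}' matches between 1 and 3 consecutive a's (greedy).
String: 'abababaaaa'
Finding runs of a's and applying greedy matching:
  Run at pos 0: 'a' (length 1)
  Run at pos 2: 'a' (length 1)
  Run at pos 4: 'a' (length 1)
  Run at pos 6: 'aaaa' (length 4)
Matches: ['a', 'a', 'a', 'aaa', 'a']
Count: 5

5


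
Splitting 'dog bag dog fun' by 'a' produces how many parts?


Splitting by 'a' breaks the string at each occurrence of the separator.
Text: 'dog bag dog fun'
Parts after split:
  Part 1: 'dog b'
  Part 2: 'g dog fun'
Total parts: 2

2


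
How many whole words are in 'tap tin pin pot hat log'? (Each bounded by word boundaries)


Word boundaries (\b) mark the start/end of each word.
Text: 'tap tin pin pot hat log'
Splitting by whitespace:
  Word 1: 'tap'
  Word 2: 'tin'
  Word 3: 'pin'
  Word 4: 'pot'
  Word 5: 'hat'
  Word 6: 'log'
Total whole words: 6

6


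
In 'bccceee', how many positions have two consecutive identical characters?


Looking for consecutive identical characters in 'bccceee':
  pos 0-1: 'b' vs 'c' -> different
  pos 1-2: 'c' vs 'c' -> MATCH ('cc')
  pos 2-3: 'c' vs 'c' -> MATCH ('cc')
  pos 3-4: 'c' vs 'e' -> different
  pos 4-5: 'e' vs 'e' -> MATCH ('ee')
  pos 5-6: 'e' vs 'e' -> MATCH ('ee')
Consecutive identical pairs: ['cc', 'cc', 'ee', 'ee']
Count: 4

4


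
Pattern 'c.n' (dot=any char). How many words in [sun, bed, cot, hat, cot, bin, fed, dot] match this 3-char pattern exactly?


Pattern 'c.n' means: starts with 'c', any single char, ends with 'n'.
Checking each word (must be exactly 3 chars):
  'sun' (len=3): no
  'bed' (len=3): no
  'cot' (len=3): no
  'hat' (len=3): no
  'cot' (len=3): no
  'bin' (len=3): no
  'fed' (len=3): no
  'dot' (len=3): no
Matching words: []
Total: 0

0


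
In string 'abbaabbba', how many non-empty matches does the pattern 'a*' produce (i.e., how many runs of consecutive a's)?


Pattern 'a*' matches zero or more a's. We want non-empty runs of consecutive a's.
String: 'abbaabbba'
Walking through the string to find runs of a's:
  Run 1: positions 0-0 -> 'a'
  Run 2: positions 3-4 -> 'aa'
  Run 3: positions 8-8 -> 'a'
Non-empty runs found: ['a', 'aa', 'a']
Count: 3

3


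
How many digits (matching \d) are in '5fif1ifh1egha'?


\d matches any digit 0-9.
Scanning '5fif1ifh1egha':
  pos 0: '5' -> DIGIT
  pos 4: '1' -> DIGIT
  pos 8: '1' -> DIGIT
Digits found: ['5', '1', '1']
Total: 3

3


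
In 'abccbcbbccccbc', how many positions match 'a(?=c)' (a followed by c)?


Lookahead 'a(?=c)' matches 'a' only when followed by 'c'.
String: 'abccbcbbccccbc'
Checking each position where char is 'a':
  pos 0: 'a' -> no (next='b')
Matching positions: []
Count: 0

0


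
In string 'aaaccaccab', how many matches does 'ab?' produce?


Pattern 'ab?' matches 'a' optionally followed by 'b'.
String: 'aaaccaccab'
Scanning left to right for 'a' then checking next char:
  Match 1: 'a' (a not followed by b)
  Match 2: 'a' (a not followed by b)
  Match 3: 'a' (a not followed by b)
  Match 4: 'a' (a not followed by b)
  Match 5: 'ab' (a followed by b)
Total matches: 5

5


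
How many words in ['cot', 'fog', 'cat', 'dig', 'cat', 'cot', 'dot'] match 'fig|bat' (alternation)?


Alternation 'fig|bat' matches either 'fig' or 'bat'.
Checking each word:
  'cot' -> no
  'fog' -> no
  'cat' -> no
  'dig' -> no
  'cat' -> no
  'cot' -> no
  'dot' -> no
Matches: []
Count: 0

0


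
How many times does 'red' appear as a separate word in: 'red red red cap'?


Scanning each word for exact match 'red':
  Word 1: 'red' -> MATCH
  Word 2: 'red' -> MATCH
  Word 3: 'red' -> MATCH
  Word 4: 'cap' -> no
Total matches: 3

3


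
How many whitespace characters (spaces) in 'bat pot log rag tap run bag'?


\s matches whitespace characters (spaces, tabs, etc.).
Text: 'bat pot log rag tap run bag'
This text has 7 words separated by spaces.
Number of spaces = number of words - 1 = 7 - 1 = 6

6


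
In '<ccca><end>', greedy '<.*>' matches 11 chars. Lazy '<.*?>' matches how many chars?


Greedy '<.*>' tries to match as MUCH as possible.
Lazy '<.*?>' tries to match as LITTLE as possible.

String: '<ccca><end>'
Greedy '<.*>' starts at first '<' and extends to the LAST '>': '<ccca><end>' (11 chars)
Lazy '<.*?>' starts at first '<' and stops at the FIRST '>': '<ccca>' (6 chars)

6


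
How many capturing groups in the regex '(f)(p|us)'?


To count capturing groups, count each '(' that starts a group.
Pattern: '(f)(p|us)'
Walking through the pattern:
  Position 0: '(' -> group #1
  Position 3: '(' -> group #2
Total capturing groups: 2

2


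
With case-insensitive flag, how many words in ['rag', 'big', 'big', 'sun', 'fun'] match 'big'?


Case-insensitive matching: compare each word's lowercase form to 'big'.
  'rag' -> lower='rag' -> no
  'big' -> lower='big' -> MATCH
  'big' -> lower='big' -> MATCH
  'sun' -> lower='sun' -> no
  'fun' -> lower='fun' -> no
Matches: ['big', 'big']
Count: 2

2


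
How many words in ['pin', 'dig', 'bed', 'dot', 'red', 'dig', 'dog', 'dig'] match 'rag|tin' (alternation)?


Alternation 'rag|tin' matches either 'rag' or 'tin'.
Checking each word:
  'pin' -> no
  'dig' -> no
  'bed' -> no
  'dot' -> no
  'red' -> no
  'dig' -> no
  'dog' -> no
  'dig' -> no
Matches: []
Count: 0

0


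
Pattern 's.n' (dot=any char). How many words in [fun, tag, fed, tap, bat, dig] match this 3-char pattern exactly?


Pattern 's.n' means: starts with 's', any single char, ends with 'n'.
Checking each word (must be exactly 3 chars):
  'fun' (len=3): no
  'tag' (len=3): no
  'fed' (len=3): no
  'tap' (len=3): no
  'bat' (len=3): no
  'dig' (len=3): no
Matching words: []
Total: 0

0


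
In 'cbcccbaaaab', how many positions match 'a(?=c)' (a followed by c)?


Lookahead 'a(?=c)' matches 'a' only when followed by 'c'.
String: 'cbcccbaaaab'
Checking each position where char is 'a':
  pos 6: 'a' -> no (next='a')
  pos 7: 'a' -> no (next='a')
  pos 8: 'a' -> no (next='a')
  pos 9: 'a' -> no (next='b')
Matching positions: []
Count: 0

0


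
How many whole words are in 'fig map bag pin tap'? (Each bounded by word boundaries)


Word boundaries (\b) mark the start/end of each word.
Text: 'fig map bag pin tap'
Splitting by whitespace:
  Word 1: 'fig'
  Word 2: 'map'
  Word 3: 'bag'
  Word 4: 'pin'
  Word 5: 'tap'
Total whole words: 5

5


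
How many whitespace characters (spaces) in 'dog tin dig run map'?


\s matches whitespace characters (spaces, tabs, etc.).
Text: 'dog tin dig run map'
This text has 5 words separated by spaces.
Number of spaces = number of words - 1 = 5 - 1 = 4

4


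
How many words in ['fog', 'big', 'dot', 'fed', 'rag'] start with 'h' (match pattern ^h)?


Pattern ^h anchors to start of word. Check which words begin with 'h':
  'fog' -> no
  'big' -> no
  'dot' -> no
  'fed' -> no
  'rag' -> no
Matching words: []
Count: 0

0


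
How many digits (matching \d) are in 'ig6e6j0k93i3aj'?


\d matches any digit 0-9.
Scanning 'ig6e6j0k93i3aj':
  pos 2: '6' -> DIGIT
  pos 4: '6' -> DIGIT
  pos 6: '0' -> DIGIT
  pos 8: '9' -> DIGIT
  pos 9: '3' -> DIGIT
  pos 11: '3' -> DIGIT
Digits found: ['6', '6', '0', '9', '3', '3']
Total: 6

6


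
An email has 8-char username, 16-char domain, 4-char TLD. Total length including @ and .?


An email address has format: username@domain.tld
Username length: 8
'@' character: 1
Domain length: 16
'.' character: 1
TLD length: 4
Total = 8 + 1 + 16 + 1 + 4 = 30

30


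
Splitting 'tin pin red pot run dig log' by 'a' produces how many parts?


Splitting by 'a' breaks the string at each occurrence of the separator.
Text: 'tin pin red pot run dig log'
Parts after split:
  Part 1: 'tin pin red pot run dig log'
Total parts: 1

1


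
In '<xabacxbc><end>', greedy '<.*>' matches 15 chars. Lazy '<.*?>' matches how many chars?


Greedy '<.*>' tries to match as MUCH as possible.
Lazy '<.*?>' tries to match as LITTLE as possible.

String: '<xabacxbc><end>'
Greedy '<.*>' starts at first '<' and extends to the LAST '>': '<xabacxbc><end>' (15 chars)
Lazy '<.*?>' starts at first '<' and stops at the FIRST '>': '<xabacxbc>' (10 chars)

10


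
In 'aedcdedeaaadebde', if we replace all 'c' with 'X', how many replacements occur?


re.sub('c', 'X', text) replaces every occurrence of 'c' with 'X'.
Text: 'aedcdedeaaadebde'
Scanning for 'c':
  pos 3: 'c' -> replacement #1
Total replacements: 1

1


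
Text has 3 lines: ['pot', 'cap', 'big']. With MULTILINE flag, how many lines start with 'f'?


With MULTILINE flag, ^ matches the start of each line.
Lines: ['pot', 'cap', 'big']
Checking which lines start with 'f':
  Line 1: 'pot' -> no
  Line 2: 'cap' -> no
  Line 3: 'big' -> no
Matching lines: []
Count: 0

0


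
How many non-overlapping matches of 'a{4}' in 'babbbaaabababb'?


Pattern 'a{4}' matches exactly 4 consecutive a's (greedy, non-overlapping).
String: 'babbbaaabababb'
Scanning for runs of a's:
  Run at pos 1: 'a' (length 1) -> 0 match(es)
  Run at pos 5: 'aaa' (length 3) -> 0 match(es)
  Run at pos 9: 'a' (length 1) -> 0 match(es)
  Run at pos 11: 'a' (length 1) -> 0 match(es)
Matches found: []
Total: 0

0


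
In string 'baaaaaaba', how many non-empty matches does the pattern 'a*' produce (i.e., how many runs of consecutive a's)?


Pattern 'a*' matches zero or more a's. We want non-empty runs of consecutive a's.
String: 'baaaaaaba'
Walking through the string to find runs of a's:
  Run 1: positions 1-6 -> 'aaaaaa'
  Run 2: positions 8-8 -> 'a'
Non-empty runs found: ['aaaaaa', 'a']
Count: 2

2


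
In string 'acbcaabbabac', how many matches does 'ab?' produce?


Pattern 'ab?' matches 'a' optionally followed by 'b'.
String: 'acbcaabbabac'
Scanning left to right for 'a' then checking next char:
  Match 1: 'a' (a not followed by b)
  Match 2: 'a' (a not followed by b)
  Match 3: 'ab' (a followed by b)
  Match 4: 'ab' (a followed by b)
  Match 5: 'a' (a not followed by b)
Total matches: 5

5


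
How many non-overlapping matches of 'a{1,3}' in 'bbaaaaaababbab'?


Pattern 'a{1,3}' matches between 1 and 3 consecutive a's (greedy).
String: 'bbaaaaaababbab'
Finding runs of a's and applying greedy matching:
  Run at pos 2: 'aaaaaa' (length 6)
  Run at pos 9: 'a' (length 1)
  Run at pos 12: 'a' (length 1)
Matches: ['aaa', 'aaa', 'a', 'a']
Count: 4

4


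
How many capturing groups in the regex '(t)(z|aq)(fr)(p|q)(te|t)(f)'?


To count capturing groups, count each '(' that starts a group.
Pattern: '(t)(z|aq)(fr)(p|q)(te|t)(f)'
Walking through the pattern:
  Position 0: '(' -> group #1
  Position 3: '(' -> group #2
  Position 9: '(' -> group #3
  Position 13: '(' -> group #4
  Position 18: '(' -> group #5
  Position 24: '(' -> group #6
Total capturing groups: 6

6


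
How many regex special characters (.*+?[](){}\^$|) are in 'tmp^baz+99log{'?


Regex special characters are: . * + ? [ ] ( ) { } \ ^ $ |
Scanning 'tmp^baz+99log{':
  pos 3: '^' -> SPECIAL
  pos 7: '+' -> SPECIAL
  pos 13: '{' -> SPECIAL
Special chars found: ['^', '+', '{']
Total: 3

3


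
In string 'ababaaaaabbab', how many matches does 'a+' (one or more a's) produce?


Pattern 'a+' matches one or more consecutive a's.
String: 'ababaaaaabbab'
Scanning for runs of a:
  Match 1: 'a' (length 1)
  Match 2: 'a' (length 1)
  Match 3: 'aaaaa' (length 5)
  Match 4: 'a' (length 1)
Total matches: 4

4


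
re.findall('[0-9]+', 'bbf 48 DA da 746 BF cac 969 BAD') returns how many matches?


Pattern '[0-9]+' finds one or more digits.
Text: 'bbf 48 DA da 746 BF cac 969 BAD'
Scanning for matches:
  Match 1: '48'
  Match 2: '746'
  Match 3: '969'
Total matches: 3

3


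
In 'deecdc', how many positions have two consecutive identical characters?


Looking for consecutive identical characters in 'deecdc':
  pos 0-1: 'd' vs 'e' -> different
  pos 1-2: 'e' vs 'e' -> MATCH ('ee')
  pos 2-3: 'e' vs 'c' -> different
  pos 3-4: 'c' vs 'd' -> different
  pos 4-5: 'd' vs 'c' -> different
Consecutive identical pairs: ['ee']
Count: 1

1


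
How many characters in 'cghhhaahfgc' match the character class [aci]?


Character class [aci] matches any of: {a, c, i}
Scanning string 'cghhhaahfgc' character by character:
  pos 0: 'c' -> MATCH
  pos 1: 'g' -> no
  pos 2: 'h' -> no
  pos 3: 'h' -> no
  pos 4: 'h' -> no
  pos 5: 'a' -> MATCH
  pos 6: 'a' -> MATCH
  pos 7: 'h' -> no
  pos 8: 'f' -> no
  pos 9: 'g' -> no
  pos 10: 'c' -> MATCH
Total matches: 4

4


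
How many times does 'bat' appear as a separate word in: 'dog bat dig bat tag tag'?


Scanning each word for exact match 'bat':
  Word 1: 'dog' -> no
  Word 2: 'bat' -> MATCH
  Word 3: 'dig' -> no
  Word 4: 'bat' -> MATCH
  Word 5: 'tag' -> no
  Word 6: 'tag' -> no
Total matches: 2

2


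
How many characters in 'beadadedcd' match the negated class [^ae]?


Negated class [^ae] matches any char NOT in {a, e}
Scanning 'beadadedcd':
  pos 0: 'b' -> MATCH
  pos 1: 'e' -> no (excluded)
  pos 2: 'a' -> no (excluded)
  pos 3: 'd' -> MATCH
  pos 4: 'a' -> no (excluded)
  pos 5: 'd' -> MATCH
  pos 6: 'e' -> no (excluded)
  pos 7: 'd' -> MATCH
  pos 8: 'c' -> MATCH
  pos 9: 'd' -> MATCH
Total matches: 6

6


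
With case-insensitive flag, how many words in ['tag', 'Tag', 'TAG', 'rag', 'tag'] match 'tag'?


Case-insensitive matching: compare each word's lowercase form to 'tag'.
  'tag' -> lower='tag' -> MATCH
  'Tag' -> lower='tag' -> MATCH
  'TAG' -> lower='tag' -> MATCH
  'rag' -> lower='rag' -> no
  'tag' -> lower='tag' -> MATCH
Matches: ['tag', 'Tag', 'TAG', 'tag']
Count: 4

4


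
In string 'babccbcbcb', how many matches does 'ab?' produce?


Pattern 'ab?' matches 'a' optionally followed by 'b'.
String: 'babccbcbcb'
Scanning left to right for 'a' then checking next char:
  Match 1: 'ab' (a followed by b)
Total matches: 1

1


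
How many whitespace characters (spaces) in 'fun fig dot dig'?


\s matches whitespace characters (spaces, tabs, etc.).
Text: 'fun fig dot dig'
This text has 4 words separated by spaces.
Number of spaces = number of words - 1 = 4 - 1 = 3

3


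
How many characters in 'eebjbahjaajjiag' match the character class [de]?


Character class [de] matches any of: {d, e}
Scanning string 'eebjbahjaajjiag' character by character:
  pos 0: 'e' -> MATCH
  pos 1: 'e' -> MATCH
  pos 2: 'b' -> no
  pos 3: 'j' -> no
  pos 4: 'b' -> no
  pos 5: 'a' -> no
  pos 6: 'h' -> no
  pos 7: 'j' -> no
  pos 8: 'a' -> no
  pos 9: 'a' -> no
  pos 10: 'j' -> no
  pos 11: 'j' -> no
  pos 12: 'i' -> no
  pos 13: 'a' -> no
  pos 14: 'g' -> no
Total matches: 2

2


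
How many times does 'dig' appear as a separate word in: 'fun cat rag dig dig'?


Scanning each word for exact match 'dig':
  Word 1: 'fun' -> no
  Word 2: 'cat' -> no
  Word 3: 'rag' -> no
  Word 4: 'dig' -> MATCH
  Word 5: 'dig' -> MATCH
Total matches: 2

2


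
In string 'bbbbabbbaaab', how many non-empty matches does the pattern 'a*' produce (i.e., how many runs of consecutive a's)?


Pattern 'a*' matches zero or more a's. We want non-empty runs of consecutive a's.
String: 'bbbbabbbaaab'
Walking through the string to find runs of a's:
  Run 1: positions 4-4 -> 'a'
  Run 2: positions 8-10 -> 'aaa'
Non-empty runs found: ['a', 'aaa']
Count: 2

2


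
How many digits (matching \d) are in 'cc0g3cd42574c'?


\d matches any digit 0-9.
Scanning 'cc0g3cd42574c':
  pos 2: '0' -> DIGIT
  pos 4: '3' -> DIGIT
  pos 7: '4' -> DIGIT
  pos 8: '2' -> DIGIT
  pos 9: '5' -> DIGIT
  pos 10: '7' -> DIGIT
  pos 11: '4' -> DIGIT
Digits found: ['0', '3', '4', '2', '5', '7', '4']
Total: 7

7


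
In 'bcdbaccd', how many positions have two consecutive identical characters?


Looking for consecutive identical characters in 'bcdbaccd':
  pos 0-1: 'b' vs 'c' -> different
  pos 1-2: 'c' vs 'd' -> different
  pos 2-3: 'd' vs 'b' -> different
  pos 3-4: 'b' vs 'a' -> different
  pos 4-5: 'a' vs 'c' -> different
  pos 5-6: 'c' vs 'c' -> MATCH ('cc')
  pos 6-7: 'c' vs 'd' -> different
Consecutive identical pairs: ['cc']
Count: 1

1


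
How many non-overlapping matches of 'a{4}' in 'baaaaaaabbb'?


Pattern 'a{4}' matches exactly 4 consecutive a's (greedy, non-overlapping).
String: 'baaaaaaabbb'
Scanning for runs of a's:
  Run at pos 1: 'aaaaaaa' (length 7) -> 1 match(es)
Matches found: ['aaaa']
Total: 1

1


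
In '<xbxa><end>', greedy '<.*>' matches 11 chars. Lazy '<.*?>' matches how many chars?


Greedy '<.*>' tries to match as MUCH as possible.
Lazy '<.*?>' tries to match as LITTLE as possible.

String: '<xbxa><end>'
Greedy '<.*>' starts at first '<' and extends to the LAST '>': '<xbxa><end>' (11 chars)
Lazy '<.*?>' starts at first '<' and stops at the FIRST '>': '<xbxa>' (6 chars)

6


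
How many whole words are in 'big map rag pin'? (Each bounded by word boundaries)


Word boundaries (\b) mark the start/end of each word.
Text: 'big map rag pin'
Splitting by whitespace:
  Word 1: 'big'
  Word 2: 'map'
  Word 3: 'rag'
  Word 4: 'pin'
Total whole words: 4

4


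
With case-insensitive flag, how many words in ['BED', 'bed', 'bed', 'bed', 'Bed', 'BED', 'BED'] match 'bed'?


Case-insensitive matching: compare each word's lowercase form to 'bed'.
  'BED' -> lower='bed' -> MATCH
  'bed' -> lower='bed' -> MATCH
  'bed' -> lower='bed' -> MATCH
  'bed' -> lower='bed' -> MATCH
  'Bed' -> lower='bed' -> MATCH
  'BED' -> lower='bed' -> MATCH
  'BED' -> lower='bed' -> MATCH
Matches: ['BED', 'bed', 'bed', 'bed', 'Bed', 'BED', 'BED']
Count: 7

7


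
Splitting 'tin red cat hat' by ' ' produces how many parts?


Splitting by ' ' breaks the string at each occurrence of the separator.
Text: 'tin red cat hat'
Parts after split:
  Part 1: 'tin'
  Part 2: 'red'
  Part 3: 'cat'
  Part 4: 'hat'
Total parts: 4

4


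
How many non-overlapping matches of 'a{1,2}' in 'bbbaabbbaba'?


Pattern 'a{1,2}' matches between 1 and 2 consecutive a's (greedy).
String: 'bbbaabbbaba'
Finding runs of a's and applying greedy matching:
  Run at pos 3: 'aa' (length 2)
  Run at pos 8: 'a' (length 1)
  Run at pos 10: 'a' (length 1)
Matches: ['aa', 'a', 'a']
Count: 3

3


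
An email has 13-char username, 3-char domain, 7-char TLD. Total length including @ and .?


An email address has format: username@domain.tld
Username length: 13
'@' character: 1
Domain length: 3
'.' character: 1
TLD length: 7
Total = 13 + 1 + 3 + 1 + 7 = 25

25


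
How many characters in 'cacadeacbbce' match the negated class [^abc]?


Negated class [^abc] matches any char NOT in {a, b, c}
Scanning 'cacadeacbbce':
  pos 0: 'c' -> no (excluded)
  pos 1: 'a' -> no (excluded)
  pos 2: 'c' -> no (excluded)
  pos 3: 'a' -> no (excluded)
  pos 4: 'd' -> MATCH
  pos 5: 'e' -> MATCH
  pos 6: 'a' -> no (excluded)
  pos 7: 'c' -> no (excluded)
  pos 8: 'b' -> no (excluded)
  pos 9: 'b' -> no (excluded)
  pos 10: 'c' -> no (excluded)
  pos 11: 'e' -> MATCH
Total matches: 3

3


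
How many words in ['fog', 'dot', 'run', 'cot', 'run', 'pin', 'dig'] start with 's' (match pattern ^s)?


Pattern ^s anchors to start of word. Check which words begin with 's':
  'fog' -> no
  'dot' -> no
  'run' -> no
  'cot' -> no
  'run' -> no
  'pin' -> no
  'dig' -> no
Matching words: []
Count: 0

0


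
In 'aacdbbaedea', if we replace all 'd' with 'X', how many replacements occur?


re.sub('d', 'X', text) replaces every occurrence of 'd' with 'X'.
Text: 'aacdbbaedea'
Scanning for 'd':
  pos 3: 'd' -> replacement #1
  pos 8: 'd' -> replacement #2
Total replacements: 2

2


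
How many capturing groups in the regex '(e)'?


To count capturing groups, count each '(' that starts a group.
Pattern: '(e)'
Walking through the pattern:
  Position 0: '(' -> group #1
Total capturing groups: 1

1


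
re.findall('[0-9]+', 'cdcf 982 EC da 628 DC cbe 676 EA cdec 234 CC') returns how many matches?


Pattern '[0-9]+' finds one or more digits.
Text: 'cdcf 982 EC da 628 DC cbe 676 EA cdec 234 CC'
Scanning for matches:
  Match 1: '982'
  Match 2: '628'
  Match 3: '676'
  Match 4: '234'
Total matches: 4

4


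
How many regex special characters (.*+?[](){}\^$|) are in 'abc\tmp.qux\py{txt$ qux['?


Regex special characters are: . * + ? [ ] ( ) { } \ ^ $ |
Scanning 'abc\tmp.qux\py{txt$ qux[':
  pos 3: '\' -> SPECIAL
  pos 7: '.' -> SPECIAL
  pos 11: '\' -> SPECIAL
  pos 14: '{' -> SPECIAL
  pos 18: '$' -> SPECIAL
  pos 23: '[' -> SPECIAL
Special chars found: ['\\', '.', '\\', '{', '$', '[']
Total: 6

6


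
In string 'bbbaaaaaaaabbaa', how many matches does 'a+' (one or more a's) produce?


Pattern 'a+' matches one or more consecutive a's.
String: 'bbbaaaaaaaabbaa'
Scanning for runs of a:
  Match 1: 'aaaaaaaa' (length 8)
  Match 2: 'aa' (length 2)
Total matches: 2

2


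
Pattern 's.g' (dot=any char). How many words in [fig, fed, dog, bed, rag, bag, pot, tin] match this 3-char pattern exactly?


Pattern 's.g' means: starts with 's', any single char, ends with 'g'.
Checking each word (must be exactly 3 chars):
  'fig' (len=3): no
  'fed' (len=3): no
  'dog' (len=3): no
  'bed' (len=3): no
  'rag' (len=3): no
  'bag' (len=3): no
  'pot' (len=3): no
  'tin' (len=3): no
Matching words: []
Total: 0

0


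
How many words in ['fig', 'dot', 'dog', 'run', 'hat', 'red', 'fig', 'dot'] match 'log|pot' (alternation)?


Alternation 'log|pot' matches either 'log' or 'pot'.
Checking each word:
  'fig' -> no
  'dot' -> no
  'dog' -> no
  'run' -> no
  'hat' -> no
  'red' -> no
  'fig' -> no
  'dot' -> no
Matches: []
Count: 0

0


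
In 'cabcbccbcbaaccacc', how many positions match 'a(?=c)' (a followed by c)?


Lookahead 'a(?=c)' matches 'a' only when followed by 'c'.
String: 'cabcbccbcbaaccacc'
Checking each position where char is 'a':
  pos 1: 'a' -> no (next='b')
  pos 10: 'a' -> no (next='a')
  pos 11: 'a' -> MATCH (next='c')
  pos 14: 'a' -> MATCH (next='c')
Matching positions: [11, 14]
Count: 2

2


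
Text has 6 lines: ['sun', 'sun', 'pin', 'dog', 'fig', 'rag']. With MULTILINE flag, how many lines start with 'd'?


With MULTILINE flag, ^ matches the start of each line.
Lines: ['sun', 'sun', 'pin', 'dog', 'fig', 'rag']
Checking which lines start with 'd':
  Line 1: 'sun' -> no
  Line 2: 'sun' -> no
  Line 3: 'pin' -> no
  Line 4: 'dog' -> MATCH
  Line 5: 'fig' -> no
  Line 6: 'rag' -> no
Matching lines: ['dog']
Count: 1

1


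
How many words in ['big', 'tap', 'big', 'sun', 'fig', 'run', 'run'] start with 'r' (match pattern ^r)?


Pattern ^r anchors to start of word. Check which words begin with 'r':
  'big' -> no
  'tap' -> no
  'big' -> no
  'sun' -> no
  'fig' -> no
  'run' -> MATCH (starts with 'r')
  'run' -> MATCH (starts with 'r')
Matching words: ['run', 'run']
Count: 2

2


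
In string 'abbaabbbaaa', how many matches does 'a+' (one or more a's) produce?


Pattern 'a+' matches one or more consecutive a's.
String: 'abbaabbbaaa'
Scanning for runs of a:
  Match 1: 'a' (length 1)
  Match 2: 'aa' (length 2)
  Match 3: 'aaa' (length 3)
Total matches: 3

3


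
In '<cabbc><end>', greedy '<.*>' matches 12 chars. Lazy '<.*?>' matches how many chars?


Greedy '<.*>' tries to match as MUCH as possible.
Lazy '<.*?>' tries to match as LITTLE as possible.

String: '<cabbc><end>'
Greedy '<.*>' starts at first '<' and extends to the LAST '>': '<cabbc><end>' (12 chars)
Lazy '<.*?>' starts at first '<' and stops at the FIRST '>': '<cabbc>' (7 chars)

7


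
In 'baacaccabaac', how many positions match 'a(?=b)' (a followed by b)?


Lookahead 'a(?=b)' matches 'a' only when followed by 'b'.
String: 'baacaccabaac'
Checking each position where char is 'a':
  pos 1: 'a' -> no (next='a')
  pos 2: 'a' -> no (next='c')
  pos 4: 'a' -> no (next='c')
  pos 7: 'a' -> MATCH (next='b')
  pos 9: 'a' -> no (next='a')
  pos 10: 'a' -> no (next='c')
Matching positions: [7]
Count: 1

1


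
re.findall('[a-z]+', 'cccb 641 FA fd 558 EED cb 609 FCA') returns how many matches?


Pattern '[a-z]+' finds one or more lowercase letters.
Text: 'cccb 641 FA fd 558 EED cb 609 FCA'
Scanning for matches:
  Match 1: 'cccb'
  Match 2: 'fd'
  Match 3: 'cb'
Total matches: 3

3


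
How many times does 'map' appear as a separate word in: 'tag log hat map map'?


Scanning each word for exact match 'map':
  Word 1: 'tag' -> no
  Word 2: 'log' -> no
  Word 3: 'hat' -> no
  Word 4: 'map' -> MATCH
  Word 5: 'map' -> MATCH
Total matches: 2

2


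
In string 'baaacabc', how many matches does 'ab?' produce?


Pattern 'ab?' matches 'a' optionally followed by 'b'.
String: 'baaacabc'
Scanning left to right for 'a' then checking next char:
  Match 1: 'a' (a not followed by b)
  Match 2: 'a' (a not followed by b)
  Match 3: 'a' (a not followed by b)
  Match 4: 'ab' (a followed by b)
Total matches: 4

4


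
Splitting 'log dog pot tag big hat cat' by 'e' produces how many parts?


Splitting by 'e' breaks the string at each occurrence of the separator.
Text: 'log dog pot tag big hat cat'
Parts after split:
  Part 1: 'log dog pot tag big hat cat'
Total parts: 1

1


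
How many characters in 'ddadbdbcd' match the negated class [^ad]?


Negated class [^ad] matches any char NOT in {a, d}
Scanning 'ddadbdbcd':
  pos 0: 'd' -> no (excluded)
  pos 1: 'd' -> no (excluded)
  pos 2: 'a' -> no (excluded)
  pos 3: 'd' -> no (excluded)
  pos 4: 'b' -> MATCH
  pos 5: 'd' -> no (excluded)
  pos 6: 'b' -> MATCH
  pos 7: 'c' -> MATCH
  pos 8: 'd' -> no (excluded)
Total matches: 3

3


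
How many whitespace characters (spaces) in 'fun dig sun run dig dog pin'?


\s matches whitespace characters (spaces, tabs, etc.).
Text: 'fun dig sun run dig dog pin'
This text has 7 words separated by spaces.
Number of spaces = number of words - 1 = 7 - 1 = 6

6


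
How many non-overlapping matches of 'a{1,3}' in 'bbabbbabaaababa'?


Pattern 'a{1,3}' matches between 1 and 3 consecutive a's (greedy).
String: 'bbabbbabaaababa'
Finding runs of a's and applying greedy matching:
  Run at pos 2: 'a' (length 1)
  Run at pos 6: 'a' (length 1)
  Run at pos 8: 'aaa' (length 3)
  Run at pos 12: 'a' (length 1)
  Run at pos 14: 'a' (length 1)
Matches: ['a', 'a', 'aaa', 'a', 'a']
Count: 5

5


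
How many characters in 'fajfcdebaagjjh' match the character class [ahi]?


Character class [ahi] matches any of: {a, h, i}
Scanning string 'fajfcdebaagjjh' character by character:
  pos 0: 'f' -> no
  pos 1: 'a' -> MATCH
  pos 2: 'j' -> no
  pos 3: 'f' -> no
  pos 4: 'c' -> no
  pos 5: 'd' -> no
  pos 6: 'e' -> no
  pos 7: 'b' -> no
  pos 8: 'a' -> MATCH
  pos 9: 'a' -> MATCH
  pos 10: 'g' -> no
  pos 11: 'j' -> no
  pos 12: 'j' -> no
  pos 13: 'h' -> MATCH
Total matches: 4

4


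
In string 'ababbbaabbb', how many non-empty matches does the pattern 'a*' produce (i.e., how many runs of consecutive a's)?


Pattern 'a*' matches zero or more a's. We want non-empty runs of consecutive a's.
String: 'ababbbaabbb'
Walking through the string to find runs of a's:
  Run 1: positions 0-0 -> 'a'
  Run 2: positions 2-2 -> 'a'
  Run 3: positions 6-7 -> 'aa'
Non-empty runs found: ['a', 'a', 'aa']
Count: 3

3


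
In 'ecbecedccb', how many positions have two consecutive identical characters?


Looking for consecutive identical characters in 'ecbecedccb':
  pos 0-1: 'e' vs 'c' -> different
  pos 1-2: 'c' vs 'b' -> different
  pos 2-3: 'b' vs 'e' -> different
  pos 3-4: 'e' vs 'c' -> different
  pos 4-5: 'c' vs 'e' -> different
  pos 5-6: 'e' vs 'd' -> different
  pos 6-7: 'd' vs 'c' -> different
  pos 7-8: 'c' vs 'c' -> MATCH ('cc')
  pos 8-9: 'c' vs 'b' -> different
Consecutive identical pairs: ['cc']
Count: 1

1
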